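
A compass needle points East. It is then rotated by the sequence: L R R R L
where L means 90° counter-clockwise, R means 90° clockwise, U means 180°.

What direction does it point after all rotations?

Answer: Final heading: South

Derivation:
Start: East
  L (left (90° counter-clockwise)) -> North
  R (right (90° clockwise)) -> East
  R (right (90° clockwise)) -> South
  R (right (90° clockwise)) -> West
  L (left (90° counter-clockwise)) -> South
Final: South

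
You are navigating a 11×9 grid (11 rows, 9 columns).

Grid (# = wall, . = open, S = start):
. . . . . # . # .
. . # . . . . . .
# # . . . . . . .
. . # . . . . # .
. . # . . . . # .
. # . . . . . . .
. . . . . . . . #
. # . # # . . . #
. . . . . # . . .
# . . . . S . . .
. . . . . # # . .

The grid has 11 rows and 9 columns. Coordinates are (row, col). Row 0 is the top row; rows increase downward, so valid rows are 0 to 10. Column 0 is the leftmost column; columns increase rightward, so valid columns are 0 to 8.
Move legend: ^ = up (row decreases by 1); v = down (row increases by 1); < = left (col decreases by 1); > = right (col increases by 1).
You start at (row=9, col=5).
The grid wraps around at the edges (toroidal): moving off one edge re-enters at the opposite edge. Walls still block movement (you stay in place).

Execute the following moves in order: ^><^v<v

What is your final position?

Start: (row=9, col=5)
  ^ (up): blocked, stay at (row=9, col=5)
  > (right): (row=9, col=5) -> (row=9, col=6)
  < (left): (row=9, col=6) -> (row=9, col=5)
  ^ (up): blocked, stay at (row=9, col=5)
  v (down): blocked, stay at (row=9, col=5)
  < (left): (row=9, col=5) -> (row=9, col=4)
  v (down): (row=9, col=4) -> (row=10, col=4)
Final: (row=10, col=4)

Answer: Final position: (row=10, col=4)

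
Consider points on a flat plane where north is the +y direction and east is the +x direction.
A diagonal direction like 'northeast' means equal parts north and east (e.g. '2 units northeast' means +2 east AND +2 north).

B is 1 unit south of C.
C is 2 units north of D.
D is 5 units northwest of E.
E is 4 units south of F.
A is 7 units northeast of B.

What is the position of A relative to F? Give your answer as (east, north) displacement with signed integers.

Answer: A is at (east=2, north=9) relative to F.

Derivation:
Place F at the origin (east=0, north=0).
  E is 4 units south of F: delta (east=+0, north=-4); E at (east=0, north=-4).
  D is 5 units northwest of E: delta (east=-5, north=+5); D at (east=-5, north=1).
  C is 2 units north of D: delta (east=+0, north=+2); C at (east=-5, north=3).
  B is 1 unit south of C: delta (east=+0, north=-1); B at (east=-5, north=2).
  A is 7 units northeast of B: delta (east=+7, north=+7); A at (east=2, north=9).
Therefore A relative to F: (east=2, north=9).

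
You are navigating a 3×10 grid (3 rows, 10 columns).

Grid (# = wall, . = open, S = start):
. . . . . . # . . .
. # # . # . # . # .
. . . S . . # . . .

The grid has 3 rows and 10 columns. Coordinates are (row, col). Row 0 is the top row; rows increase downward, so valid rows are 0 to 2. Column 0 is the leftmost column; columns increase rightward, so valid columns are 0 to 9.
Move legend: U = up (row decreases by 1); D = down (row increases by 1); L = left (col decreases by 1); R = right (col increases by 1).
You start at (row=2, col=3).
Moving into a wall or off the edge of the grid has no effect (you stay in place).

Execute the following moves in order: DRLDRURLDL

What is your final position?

Answer: Final position: (row=2, col=3)

Derivation:
Start: (row=2, col=3)
  D (down): blocked, stay at (row=2, col=3)
  R (right): (row=2, col=3) -> (row=2, col=4)
  L (left): (row=2, col=4) -> (row=2, col=3)
  D (down): blocked, stay at (row=2, col=3)
  R (right): (row=2, col=3) -> (row=2, col=4)
  U (up): blocked, stay at (row=2, col=4)
  R (right): (row=2, col=4) -> (row=2, col=5)
  L (left): (row=2, col=5) -> (row=2, col=4)
  D (down): blocked, stay at (row=2, col=4)
  L (left): (row=2, col=4) -> (row=2, col=3)
Final: (row=2, col=3)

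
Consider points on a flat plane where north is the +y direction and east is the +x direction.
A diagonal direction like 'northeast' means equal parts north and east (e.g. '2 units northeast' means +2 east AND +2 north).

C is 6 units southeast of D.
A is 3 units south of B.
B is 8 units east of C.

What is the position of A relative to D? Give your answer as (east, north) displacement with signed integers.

Answer: A is at (east=14, north=-9) relative to D.

Derivation:
Place D at the origin (east=0, north=0).
  C is 6 units southeast of D: delta (east=+6, north=-6); C at (east=6, north=-6).
  B is 8 units east of C: delta (east=+8, north=+0); B at (east=14, north=-6).
  A is 3 units south of B: delta (east=+0, north=-3); A at (east=14, north=-9).
Therefore A relative to D: (east=14, north=-9).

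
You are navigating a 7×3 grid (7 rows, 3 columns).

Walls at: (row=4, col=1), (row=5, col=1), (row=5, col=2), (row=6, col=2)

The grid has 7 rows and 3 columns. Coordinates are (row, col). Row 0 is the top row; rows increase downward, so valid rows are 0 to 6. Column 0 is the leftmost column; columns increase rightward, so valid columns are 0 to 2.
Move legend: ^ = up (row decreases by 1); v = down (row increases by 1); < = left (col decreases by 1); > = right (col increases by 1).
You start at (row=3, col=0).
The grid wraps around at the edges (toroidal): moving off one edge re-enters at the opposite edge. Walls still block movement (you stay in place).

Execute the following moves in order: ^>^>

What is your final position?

Answer: Final position: (row=1, col=2)

Derivation:
Start: (row=3, col=0)
  ^ (up): (row=3, col=0) -> (row=2, col=0)
  > (right): (row=2, col=0) -> (row=2, col=1)
  ^ (up): (row=2, col=1) -> (row=1, col=1)
  > (right): (row=1, col=1) -> (row=1, col=2)
Final: (row=1, col=2)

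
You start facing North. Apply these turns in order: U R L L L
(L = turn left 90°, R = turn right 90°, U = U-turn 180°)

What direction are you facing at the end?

Answer: Final heading: North

Derivation:
Start: North
  U (U-turn (180°)) -> South
  R (right (90° clockwise)) -> West
  L (left (90° counter-clockwise)) -> South
  L (left (90° counter-clockwise)) -> East
  L (left (90° counter-clockwise)) -> North
Final: North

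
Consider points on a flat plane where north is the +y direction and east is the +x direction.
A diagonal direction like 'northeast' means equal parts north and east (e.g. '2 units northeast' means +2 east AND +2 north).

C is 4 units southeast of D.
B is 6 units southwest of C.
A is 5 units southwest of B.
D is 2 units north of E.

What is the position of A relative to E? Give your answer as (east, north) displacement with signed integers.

Place E at the origin (east=0, north=0).
  D is 2 units north of E: delta (east=+0, north=+2); D at (east=0, north=2).
  C is 4 units southeast of D: delta (east=+4, north=-4); C at (east=4, north=-2).
  B is 6 units southwest of C: delta (east=-6, north=-6); B at (east=-2, north=-8).
  A is 5 units southwest of B: delta (east=-5, north=-5); A at (east=-7, north=-13).
Therefore A relative to E: (east=-7, north=-13).

Answer: A is at (east=-7, north=-13) relative to E.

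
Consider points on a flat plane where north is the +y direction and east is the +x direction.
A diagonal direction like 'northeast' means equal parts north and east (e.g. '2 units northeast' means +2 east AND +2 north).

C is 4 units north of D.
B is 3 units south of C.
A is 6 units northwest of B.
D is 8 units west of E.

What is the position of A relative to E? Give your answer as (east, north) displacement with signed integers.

Answer: A is at (east=-14, north=7) relative to E.

Derivation:
Place E at the origin (east=0, north=0).
  D is 8 units west of E: delta (east=-8, north=+0); D at (east=-8, north=0).
  C is 4 units north of D: delta (east=+0, north=+4); C at (east=-8, north=4).
  B is 3 units south of C: delta (east=+0, north=-3); B at (east=-8, north=1).
  A is 6 units northwest of B: delta (east=-6, north=+6); A at (east=-14, north=7).
Therefore A relative to E: (east=-14, north=7).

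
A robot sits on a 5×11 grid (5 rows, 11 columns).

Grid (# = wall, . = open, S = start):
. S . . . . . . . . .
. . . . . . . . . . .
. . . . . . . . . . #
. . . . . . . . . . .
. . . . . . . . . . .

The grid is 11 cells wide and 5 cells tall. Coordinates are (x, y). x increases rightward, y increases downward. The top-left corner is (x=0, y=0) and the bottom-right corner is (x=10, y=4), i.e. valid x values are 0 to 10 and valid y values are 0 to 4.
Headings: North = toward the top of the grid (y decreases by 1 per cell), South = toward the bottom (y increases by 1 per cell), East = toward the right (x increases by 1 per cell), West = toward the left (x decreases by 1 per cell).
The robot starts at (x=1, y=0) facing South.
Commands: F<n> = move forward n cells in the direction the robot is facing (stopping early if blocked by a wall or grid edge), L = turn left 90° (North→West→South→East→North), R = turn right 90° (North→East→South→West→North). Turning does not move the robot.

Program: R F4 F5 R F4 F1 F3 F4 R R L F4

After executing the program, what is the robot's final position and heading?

Start: (x=1, y=0), facing South
  R: turn right, now facing West
  F4: move forward 1/4 (blocked), now at (x=0, y=0)
  F5: move forward 0/5 (blocked), now at (x=0, y=0)
  R: turn right, now facing North
  F4: move forward 0/4 (blocked), now at (x=0, y=0)
  F1: move forward 0/1 (blocked), now at (x=0, y=0)
  F3: move forward 0/3 (blocked), now at (x=0, y=0)
  F4: move forward 0/4 (blocked), now at (x=0, y=0)
  R: turn right, now facing East
  R: turn right, now facing South
  L: turn left, now facing East
  F4: move forward 4, now at (x=4, y=0)
Final: (x=4, y=0), facing East

Answer: Final position: (x=4, y=0), facing East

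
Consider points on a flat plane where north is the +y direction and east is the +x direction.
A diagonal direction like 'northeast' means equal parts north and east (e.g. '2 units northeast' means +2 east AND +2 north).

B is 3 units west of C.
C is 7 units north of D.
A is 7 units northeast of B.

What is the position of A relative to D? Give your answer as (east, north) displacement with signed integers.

Place D at the origin (east=0, north=0).
  C is 7 units north of D: delta (east=+0, north=+7); C at (east=0, north=7).
  B is 3 units west of C: delta (east=-3, north=+0); B at (east=-3, north=7).
  A is 7 units northeast of B: delta (east=+7, north=+7); A at (east=4, north=14).
Therefore A relative to D: (east=4, north=14).

Answer: A is at (east=4, north=14) relative to D.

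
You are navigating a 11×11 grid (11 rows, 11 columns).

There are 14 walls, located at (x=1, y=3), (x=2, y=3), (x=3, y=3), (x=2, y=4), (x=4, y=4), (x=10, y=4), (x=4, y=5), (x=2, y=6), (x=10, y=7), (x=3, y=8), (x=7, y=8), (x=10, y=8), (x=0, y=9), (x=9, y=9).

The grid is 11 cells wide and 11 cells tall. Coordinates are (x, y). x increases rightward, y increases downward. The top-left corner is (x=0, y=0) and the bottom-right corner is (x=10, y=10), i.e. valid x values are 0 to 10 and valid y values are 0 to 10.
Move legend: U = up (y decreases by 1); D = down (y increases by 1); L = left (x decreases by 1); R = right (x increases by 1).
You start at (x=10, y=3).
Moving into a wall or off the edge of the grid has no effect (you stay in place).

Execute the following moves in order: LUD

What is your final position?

Start: (x=10, y=3)
  L (left): (x=10, y=3) -> (x=9, y=3)
  U (up): (x=9, y=3) -> (x=9, y=2)
  D (down): (x=9, y=2) -> (x=9, y=3)
Final: (x=9, y=3)

Answer: Final position: (x=9, y=3)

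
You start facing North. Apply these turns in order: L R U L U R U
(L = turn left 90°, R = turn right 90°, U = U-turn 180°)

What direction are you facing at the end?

Start: North
  L (left (90° counter-clockwise)) -> West
  R (right (90° clockwise)) -> North
  U (U-turn (180°)) -> South
  L (left (90° counter-clockwise)) -> East
  U (U-turn (180°)) -> West
  R (right (90° clockwise)) -> North
  U (U-turn (180°)) -> South
Final: South

Answer: Final heading: South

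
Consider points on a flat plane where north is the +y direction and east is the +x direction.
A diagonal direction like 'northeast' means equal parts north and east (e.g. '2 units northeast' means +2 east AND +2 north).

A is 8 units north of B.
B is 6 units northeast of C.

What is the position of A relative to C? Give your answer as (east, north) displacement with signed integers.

Place C at the origin (east=0, north=0).
  B is 6 units northeast of C: delta (east=+6, north=+6); B at (east=6, north=6).
  A is 8 units north of B: delta (east=+0, north=+8); A at (east=6, north=14).
Therefore A relative to C: (east=6, north=14).

Answer: A is at (east=6, north=14) relative to C.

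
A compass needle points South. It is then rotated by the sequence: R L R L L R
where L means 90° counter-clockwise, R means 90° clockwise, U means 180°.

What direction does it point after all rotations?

Start: South
  R (right (90° clockwise)) -> West
  L (left (90° counter-clockwise)) -> South
  R (right (90° clockwise)) -> West
  L (left (90° counter-clockwise)) -> South
  L (left (90° counter-clockwise)) -> East
  R (right (90° clockwise)) -> South
Final: South

Answer: Final heading: South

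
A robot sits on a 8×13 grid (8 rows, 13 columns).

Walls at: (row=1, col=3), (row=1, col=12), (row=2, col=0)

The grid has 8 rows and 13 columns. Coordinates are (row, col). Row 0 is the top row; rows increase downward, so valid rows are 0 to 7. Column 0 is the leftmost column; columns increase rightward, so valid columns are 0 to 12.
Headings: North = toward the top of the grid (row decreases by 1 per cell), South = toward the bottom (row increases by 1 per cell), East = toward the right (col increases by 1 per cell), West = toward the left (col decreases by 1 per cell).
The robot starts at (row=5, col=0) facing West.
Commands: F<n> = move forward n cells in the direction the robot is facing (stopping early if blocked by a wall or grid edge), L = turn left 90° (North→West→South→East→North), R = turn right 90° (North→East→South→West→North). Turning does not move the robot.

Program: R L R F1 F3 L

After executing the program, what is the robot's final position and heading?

Start: (row=5, col=0), facing West
  R: turn right, now facing North
  L: turn left, now facing West
  R: turn right, now facing North
  F1: move forward 1, now at (row=4, col=0)
  F3: move forward 1/3 (blocked), now at (row=3, col=0)
  L: turn left, now facing West
Final: (row=3, col=0), facing West

Answer: Final position: (row=3, col=0), facing West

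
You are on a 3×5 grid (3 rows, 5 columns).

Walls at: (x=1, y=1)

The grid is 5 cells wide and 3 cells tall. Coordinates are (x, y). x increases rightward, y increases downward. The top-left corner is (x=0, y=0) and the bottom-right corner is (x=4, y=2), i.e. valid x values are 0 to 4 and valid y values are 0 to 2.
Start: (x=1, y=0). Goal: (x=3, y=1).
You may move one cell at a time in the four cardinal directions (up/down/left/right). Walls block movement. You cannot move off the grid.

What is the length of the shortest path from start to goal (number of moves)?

BFS from (x=1, y=0) until reaching (x=3, y=1):
  Distance 0: (x=1, y=0)
  Distance 1: (x=0, y=0), (x=2, y=0)
  Distance 2: (x=3, y=0), (x=0, y=1), (x=2, y=1)
  Distance 3: (x=4, y=0), (x=3, y=1), (x=0, y=2), (x=2, y=2)  <- goal reached here
One shortest path (3 moves): (x=1, y=0) -> (x=2, y=0) -> (x=3, y=0) -> (x=3, y=1)

Answer: Shortest path length: 3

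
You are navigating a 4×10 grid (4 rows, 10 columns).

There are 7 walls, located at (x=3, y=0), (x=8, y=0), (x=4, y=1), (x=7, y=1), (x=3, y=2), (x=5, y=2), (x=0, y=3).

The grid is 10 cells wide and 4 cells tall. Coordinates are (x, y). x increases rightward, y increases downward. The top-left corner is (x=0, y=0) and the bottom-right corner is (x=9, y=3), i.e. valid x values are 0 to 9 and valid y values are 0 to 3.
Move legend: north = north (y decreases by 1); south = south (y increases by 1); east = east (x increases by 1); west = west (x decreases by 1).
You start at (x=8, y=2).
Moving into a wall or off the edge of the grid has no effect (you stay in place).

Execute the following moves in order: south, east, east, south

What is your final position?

Start: (x=8, y=2)
  south (south): (x=8, y=2) -> (x=8, y=3)
  east (east): (x=8, y=3) -> (x=9, y=3)
  east (east): blocked, stay at (x=9, y=3)
  south (south): blocked, stay at (x=9, y=3)
Final: (x=9, y=3)

Answer: Final position: (x=9, y=3)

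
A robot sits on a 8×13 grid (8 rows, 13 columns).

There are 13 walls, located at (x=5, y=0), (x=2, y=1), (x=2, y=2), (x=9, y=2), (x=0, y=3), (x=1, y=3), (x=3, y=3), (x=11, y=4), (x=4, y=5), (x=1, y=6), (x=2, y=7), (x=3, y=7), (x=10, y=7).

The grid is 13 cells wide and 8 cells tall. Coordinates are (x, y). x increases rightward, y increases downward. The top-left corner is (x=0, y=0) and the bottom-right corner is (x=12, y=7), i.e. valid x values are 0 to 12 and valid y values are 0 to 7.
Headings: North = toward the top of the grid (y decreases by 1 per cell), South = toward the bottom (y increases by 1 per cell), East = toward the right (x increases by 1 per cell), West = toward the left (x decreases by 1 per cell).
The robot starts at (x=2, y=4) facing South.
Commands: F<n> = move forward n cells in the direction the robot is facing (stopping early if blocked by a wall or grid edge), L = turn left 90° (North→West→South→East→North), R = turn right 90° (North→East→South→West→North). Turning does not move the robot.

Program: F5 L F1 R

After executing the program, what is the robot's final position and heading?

Start: (x=2, y=4), facing South
  F5: move forward 2/5 (blocked), now at (x=2, y=6)
  L: turn left, now facing East
  F1: move forward 1, now at (x=3, y=6)
  R: turn right, now facing South
Final: (x=3, y=6), facing South

Answer: Final position: (x=3, y=6), facing South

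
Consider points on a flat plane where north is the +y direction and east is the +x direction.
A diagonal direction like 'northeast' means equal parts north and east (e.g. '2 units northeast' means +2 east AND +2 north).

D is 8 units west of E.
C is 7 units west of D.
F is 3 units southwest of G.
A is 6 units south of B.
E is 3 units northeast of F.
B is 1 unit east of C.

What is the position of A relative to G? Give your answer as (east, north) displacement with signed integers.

Place G at the origin (east=0, north=0).
  F is 3 units southwest of G: delta (east=-3, north=-3); F at (east=-3, north=-3).
  E is 3 units northeast of F: delta (east=+3, north=+3); E at (east=0, north=0).
  D is 8 units west of E: delta (east=-8, north=+0); D at (east=-8, north=0).
  C is 7 units west of D: delta (east=-7, north=+0); C at (east=-15, north=0).
  B is 1 unit east of C: delta (east=+1, north=+0); B at (east=-14, north=0).
  A is 6 units south of B: delta (east=+0, north=-6); A at (east=-14, north=-6).
Therefore A relative to G: (east=-14, north=-6).

Answer: A is at (east=-14, north=-6) relative to G.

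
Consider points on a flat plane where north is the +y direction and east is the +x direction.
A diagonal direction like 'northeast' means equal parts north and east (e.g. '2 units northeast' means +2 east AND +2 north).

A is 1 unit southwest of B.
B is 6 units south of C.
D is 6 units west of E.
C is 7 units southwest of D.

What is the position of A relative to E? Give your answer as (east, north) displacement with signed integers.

Place E at the origin (east=0, north=0).
  D is 6 units west of E: delta (east=-6, north=+0); D at (east=-6, north=0).
  C is 7 units southwest of D: delta (east=-7, north=-7); C at (east=-13, north=-7).
  B is 6 units south of C: delta (east=+0, north=-6); B at (east=-13, north=-13).
  A is 1 unit southwest of B: delta (east=-1, north=-1); A at (east=-14, north=-14).
Therefore A relative to E: (east=-14, north=-14).

Answer: A is at (east=-14, north=-14) relative to E.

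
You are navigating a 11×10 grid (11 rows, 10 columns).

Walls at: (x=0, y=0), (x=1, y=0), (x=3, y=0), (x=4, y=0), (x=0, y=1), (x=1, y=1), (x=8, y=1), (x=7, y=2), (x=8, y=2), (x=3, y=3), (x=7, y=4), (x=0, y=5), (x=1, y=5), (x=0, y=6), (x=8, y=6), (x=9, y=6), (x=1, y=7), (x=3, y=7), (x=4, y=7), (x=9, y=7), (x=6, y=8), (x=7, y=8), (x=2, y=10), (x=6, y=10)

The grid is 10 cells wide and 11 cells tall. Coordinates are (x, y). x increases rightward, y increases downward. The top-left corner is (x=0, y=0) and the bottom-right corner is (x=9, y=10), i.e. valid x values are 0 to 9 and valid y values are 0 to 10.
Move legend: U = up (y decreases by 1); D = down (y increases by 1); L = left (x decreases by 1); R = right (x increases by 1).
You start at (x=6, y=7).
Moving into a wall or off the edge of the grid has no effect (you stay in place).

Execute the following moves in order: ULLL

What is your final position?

Answer: Final position: (x=3, y=6)

Derivation:
Start: (x=6, y=7)
  U (up): (x=6, y=7) -> (x=6, y=6)
  L (left): (x=6, y=6) -> (x=5, y=6)
  L (left): (x=5, y=6) -> (x=4, y=6)
  L (left): (x=4, y=6) -> (x=3, y=6)
Final: (x=3, y=6)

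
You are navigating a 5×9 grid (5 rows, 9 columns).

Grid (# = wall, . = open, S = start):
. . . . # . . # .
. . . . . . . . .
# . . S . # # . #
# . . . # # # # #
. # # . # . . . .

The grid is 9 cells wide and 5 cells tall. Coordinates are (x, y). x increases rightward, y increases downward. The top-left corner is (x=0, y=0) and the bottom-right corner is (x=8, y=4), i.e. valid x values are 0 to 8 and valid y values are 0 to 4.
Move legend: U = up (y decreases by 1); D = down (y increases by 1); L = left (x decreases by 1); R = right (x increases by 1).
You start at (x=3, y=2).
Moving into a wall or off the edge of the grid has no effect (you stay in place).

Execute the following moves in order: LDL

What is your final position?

Answer: Final position: (x=1, y=3)

Derivation:
Start: (x=3, y=2)
  L (left): (x=3, y=2) -> (x=2, y=2)
  D (down): (x=2, y=2) -> (x=2, y=3)
  L (left): (x=2, y=3) -> (x=1, y=3)
Final: (x=1, y=3)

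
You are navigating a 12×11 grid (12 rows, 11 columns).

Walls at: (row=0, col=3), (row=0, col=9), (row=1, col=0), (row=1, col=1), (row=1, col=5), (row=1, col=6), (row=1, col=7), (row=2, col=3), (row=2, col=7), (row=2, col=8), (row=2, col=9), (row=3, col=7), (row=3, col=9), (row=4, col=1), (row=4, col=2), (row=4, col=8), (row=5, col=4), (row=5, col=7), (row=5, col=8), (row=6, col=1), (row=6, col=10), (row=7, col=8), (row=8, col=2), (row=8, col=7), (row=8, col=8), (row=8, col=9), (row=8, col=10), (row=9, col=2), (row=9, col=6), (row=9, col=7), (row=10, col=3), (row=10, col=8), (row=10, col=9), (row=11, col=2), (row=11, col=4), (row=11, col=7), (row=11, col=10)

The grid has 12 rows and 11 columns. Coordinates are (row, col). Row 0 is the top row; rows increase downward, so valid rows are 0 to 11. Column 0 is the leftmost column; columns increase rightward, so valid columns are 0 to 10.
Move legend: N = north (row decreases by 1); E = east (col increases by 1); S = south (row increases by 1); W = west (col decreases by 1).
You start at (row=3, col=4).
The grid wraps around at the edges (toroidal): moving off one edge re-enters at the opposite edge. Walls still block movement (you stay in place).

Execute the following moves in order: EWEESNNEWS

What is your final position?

Answer: Final position: (row=3, col=5)

Derivation:
Start: (row=3, col=4)
  E (east): (row=3, col=4) -> (row=3, col=5)
  W (west): (row=3, col=5) -> (row=3, col=4)
  E (east): (row=3, col=4) -> (row=3, col=5)
  E (east): (row=3, col=5) -> (row=3, col=6)
  S (south): (row=3, col=6) -> (row=4, col=6)
  N (north): (row=4, col=6) -> (row=3, col=6)
  N (north): (row=3, col=6) -> (row=2, col=6)
  E (east): blocked, stay at (row=2, col=6)
  W (west): (row=2, col=6) -> (row=2, col=5)
  S (south): (row=2, col=5) -> (row=3, col=5)
Final: (row=3, col=5)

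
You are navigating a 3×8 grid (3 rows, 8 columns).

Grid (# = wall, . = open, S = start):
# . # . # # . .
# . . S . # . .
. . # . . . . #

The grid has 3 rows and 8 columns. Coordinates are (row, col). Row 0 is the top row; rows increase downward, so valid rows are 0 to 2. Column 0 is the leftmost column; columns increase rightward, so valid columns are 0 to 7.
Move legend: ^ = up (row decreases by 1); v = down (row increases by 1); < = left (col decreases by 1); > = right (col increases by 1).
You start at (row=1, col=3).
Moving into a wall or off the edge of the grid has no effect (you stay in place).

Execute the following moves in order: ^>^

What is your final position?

Start: (row=1, col=3)
  ^ (up): (row=1, col=3) -> (row=0, col=3)
  > (right): blocked, stay at (row=0, col=3)
  ^ (up): blocked, stay at (row=0, col=3)
Final: (row=0, col=3)

Answer: Final position: (row=0, col=3)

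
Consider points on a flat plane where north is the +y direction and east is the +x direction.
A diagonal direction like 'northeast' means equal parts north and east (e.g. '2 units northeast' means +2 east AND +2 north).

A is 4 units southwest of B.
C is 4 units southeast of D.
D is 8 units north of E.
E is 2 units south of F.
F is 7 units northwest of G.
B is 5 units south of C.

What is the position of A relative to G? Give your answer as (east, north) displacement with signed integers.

Answer: A is at (east=-7, north=0) relative to G.

Derivation:
Place G at the origin (east=0, north=0).
  F is 7 units northwest of G: delta (east=-7, north=+7); F at (east=-7, north=7).
  E is 2 units south of F: delta (east=+0, north=-2); E at (east=-7, north=5).
  D is 8 units north of E: delta (east=+0, north=+8); D at (east=-7, north=13).
  C is 4 units southeast of D: delta (east=+4, north=-4); C at (east=-3, north=9).
  B is 5 units south of C: delta (east=+0, north=-5); B at (east=-3, north=4).
  A is 4 units southwest of B: delta (east=-4, north=-4); A at (east=-7, north=0).
Therefore A relative to G: (east=-7, north=0).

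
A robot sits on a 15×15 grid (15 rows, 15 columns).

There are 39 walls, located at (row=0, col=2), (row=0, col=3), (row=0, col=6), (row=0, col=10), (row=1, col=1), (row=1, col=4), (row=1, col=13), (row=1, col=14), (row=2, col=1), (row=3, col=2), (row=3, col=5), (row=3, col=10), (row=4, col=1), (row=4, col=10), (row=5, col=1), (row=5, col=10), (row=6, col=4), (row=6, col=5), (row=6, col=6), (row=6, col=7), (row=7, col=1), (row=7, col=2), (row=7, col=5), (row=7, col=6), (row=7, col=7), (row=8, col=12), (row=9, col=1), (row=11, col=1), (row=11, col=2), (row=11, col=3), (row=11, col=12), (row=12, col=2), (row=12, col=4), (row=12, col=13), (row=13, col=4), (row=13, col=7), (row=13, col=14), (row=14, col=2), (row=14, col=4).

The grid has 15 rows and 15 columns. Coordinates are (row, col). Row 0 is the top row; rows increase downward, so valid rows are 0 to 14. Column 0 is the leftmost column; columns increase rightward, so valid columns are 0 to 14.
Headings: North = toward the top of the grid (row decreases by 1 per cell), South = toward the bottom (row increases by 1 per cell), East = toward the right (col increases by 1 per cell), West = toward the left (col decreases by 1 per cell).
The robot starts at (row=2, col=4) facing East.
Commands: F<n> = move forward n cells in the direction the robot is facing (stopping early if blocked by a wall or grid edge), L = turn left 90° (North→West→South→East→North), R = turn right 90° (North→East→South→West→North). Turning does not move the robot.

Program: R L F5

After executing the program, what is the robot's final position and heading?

Start: (row=2, col=4), facing East
  R: turn right, now facing South
  L: turn left, now facing East
  F5: move forward 5, now at (row=2, col=9)
Final: (row=2, col=9), facing East

Answer: Final position: (row=2, col=9), facing East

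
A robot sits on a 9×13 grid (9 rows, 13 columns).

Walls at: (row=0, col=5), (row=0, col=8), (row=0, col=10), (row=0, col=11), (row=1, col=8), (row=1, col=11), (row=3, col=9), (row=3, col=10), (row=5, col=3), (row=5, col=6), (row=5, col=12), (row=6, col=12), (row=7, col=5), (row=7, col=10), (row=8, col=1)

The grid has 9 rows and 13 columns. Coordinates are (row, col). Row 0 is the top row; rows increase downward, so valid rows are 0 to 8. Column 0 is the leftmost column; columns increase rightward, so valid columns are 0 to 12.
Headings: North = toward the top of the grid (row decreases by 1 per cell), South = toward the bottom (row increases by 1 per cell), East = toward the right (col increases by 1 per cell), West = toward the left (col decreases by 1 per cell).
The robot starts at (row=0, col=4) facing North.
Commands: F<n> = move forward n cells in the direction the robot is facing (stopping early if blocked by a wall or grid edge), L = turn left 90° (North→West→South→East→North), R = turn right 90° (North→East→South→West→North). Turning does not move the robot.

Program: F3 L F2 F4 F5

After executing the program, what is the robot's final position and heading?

Answer: Final position: (row=0, col=0), facing West

Derivation:
Start: (row=0, col=4), facing North
  F3: move forward 0/3 (blocked), now at (row=0, col=4)
  L: turn left, now facing West
  F2: move forward 2, now at (row=0, col=2)
  F4: move forward 2/4 (blocked), now at (row=0, col=0)
  F5: move forward 0/5 (blocked), now at (row=0, col=0)
Final: (row=0, col=0), facing West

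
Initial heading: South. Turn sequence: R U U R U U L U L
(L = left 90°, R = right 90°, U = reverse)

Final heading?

Start: South
  R (right (90° clockwise)) -> West
  U (U-turn (180°)) -> East
  U (U-turn (180°)) -> West
  R (right (90° clockwise)) -> North
  U (U-turn (180°)) -> South
  U (U-turn (180°)) -> North
  L (left (90° counter-clockwise)) -> West
  U (U-turn (180°)) -> East
  L (left (90° counter-clockwise)) -> North
Final: North

Answer: Final heading: North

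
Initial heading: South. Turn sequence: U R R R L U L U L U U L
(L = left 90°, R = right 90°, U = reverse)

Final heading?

Start: South
  U (U-turn (180°)) -> North
  R (right (90° clockwise)) -> East
  R (right (90° clockwise)) -> South
  R (right (90° clockwise)) -> West
  L (left (90° counter-clockwise)) -> South
  U (U-turn (180°)) -> North
  L (left (90° counter-clockwise)) -> West
  U (U-turn (180°)) -> East
  L (left (90° counter-clockwise)) -> North
  U (U-turn (180°)) -> South
  U (U-turn (180°)) -> North
  L (left (90° counter-clockwise)) -> West
Final: West

Answer: Final heading: West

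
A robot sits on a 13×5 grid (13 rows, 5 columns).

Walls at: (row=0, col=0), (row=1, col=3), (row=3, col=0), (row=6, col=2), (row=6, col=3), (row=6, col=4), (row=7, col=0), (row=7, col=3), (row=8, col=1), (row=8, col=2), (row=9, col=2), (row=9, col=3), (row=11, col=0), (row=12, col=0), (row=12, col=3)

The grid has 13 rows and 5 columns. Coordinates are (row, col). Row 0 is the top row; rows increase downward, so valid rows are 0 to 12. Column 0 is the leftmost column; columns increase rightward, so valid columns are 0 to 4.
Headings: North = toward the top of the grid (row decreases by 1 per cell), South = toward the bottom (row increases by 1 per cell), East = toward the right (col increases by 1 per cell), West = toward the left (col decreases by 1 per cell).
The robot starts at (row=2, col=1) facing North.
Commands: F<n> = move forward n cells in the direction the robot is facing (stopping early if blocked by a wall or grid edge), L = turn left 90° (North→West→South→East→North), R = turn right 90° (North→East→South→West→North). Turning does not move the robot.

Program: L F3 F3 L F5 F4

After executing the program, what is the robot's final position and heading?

Answer: Final position: (row=2, col=0), facing South

Derivation:
Start: (row=2, col=1), facing North
  L: turn left, now facing West
  F3: move forward 1/3 (blocked), now at (row=2, col=0)
  F3: move forward 0/3 (blocked), now at (row=2, col=0)
  L: turn left, now facing South
  F5: move forward 0/5 (blocked), now at (row=2, col=0)
  F4: move forward 0/4 (blocked), now at (row=2, col=0)
Final: (row=2, col=0), facing South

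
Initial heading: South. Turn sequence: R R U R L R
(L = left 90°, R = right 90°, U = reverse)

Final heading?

Start: South
  R (right (90° clockwise)) -> West
  R (right (90° clockwise)) -> North
  U (U-turn (180°)) -> South
  R (right (90° clockwise)) -> West
  L (left (90° counter-clockwise)) -> South
  R (right (90° clockwise)) -> West
Final: West

Answer: Final heading: West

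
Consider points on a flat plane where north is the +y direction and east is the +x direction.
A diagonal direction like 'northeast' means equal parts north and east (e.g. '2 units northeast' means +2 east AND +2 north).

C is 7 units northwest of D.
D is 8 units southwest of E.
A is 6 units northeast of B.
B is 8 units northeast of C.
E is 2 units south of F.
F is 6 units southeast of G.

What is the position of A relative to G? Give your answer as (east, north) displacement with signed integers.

Place G at the origin (east=0, north=0).
  F is 6 units southeast of G: delta (east=+6, north=-6); F at (east=6, north=-6).
  E is 2 units south of F: delta (east=+0, north=-2); E at (east=6, north=-8).
  D is 8 units southwest of E: delta (east=-8, north=-8); D at (east=-2, north=-16).
  C is 7 units northwest of D: delta (east=-7, north=+7); C at (east=-9, north=-9).
  B is 8 units northeast of C: delta (east=+8, north=+8); B at (east=-1, north=-1).
  A is 6 units northeast of B: delta (east=+6, north=+6); A at (east=5, north=5).
Therefore A relative to G: (east=5, north=5).

Answer: A is at (east=5, north=5) relative to G.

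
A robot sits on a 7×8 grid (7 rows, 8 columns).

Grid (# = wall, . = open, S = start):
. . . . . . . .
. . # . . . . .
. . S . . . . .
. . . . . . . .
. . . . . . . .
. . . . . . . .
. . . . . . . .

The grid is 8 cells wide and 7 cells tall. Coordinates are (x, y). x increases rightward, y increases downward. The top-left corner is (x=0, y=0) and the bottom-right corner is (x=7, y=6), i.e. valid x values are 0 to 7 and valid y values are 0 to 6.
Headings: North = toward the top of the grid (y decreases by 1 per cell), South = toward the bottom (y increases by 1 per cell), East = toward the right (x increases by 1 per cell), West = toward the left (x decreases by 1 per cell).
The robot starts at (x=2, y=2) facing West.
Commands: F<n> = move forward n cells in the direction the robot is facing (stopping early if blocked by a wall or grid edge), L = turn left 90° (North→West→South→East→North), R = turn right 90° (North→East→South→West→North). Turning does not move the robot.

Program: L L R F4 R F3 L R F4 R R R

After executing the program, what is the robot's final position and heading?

Start: (x=2, y=2), facing West
  L: turn left, now facing South
  L: turn left, now facing East
  R: turn right, now facing South
  F4: move forward 4, now at (x=2, y=6)
  R: turn right, now facing West
  F3: move forward 2/3 (blocked), now at (x=0, y=6)
  L: turn left, now facing South
  R: turn right, now facing West
  F4: move forward 0/4 (blocked), now at (x=0, y=6)
  R: turn right, now facing North
  R: turn right, now facing East
  R: turn right, now facing South
Final: (x=0, y=6), facing South

Answer: Final position: (x=0, y=6), facing South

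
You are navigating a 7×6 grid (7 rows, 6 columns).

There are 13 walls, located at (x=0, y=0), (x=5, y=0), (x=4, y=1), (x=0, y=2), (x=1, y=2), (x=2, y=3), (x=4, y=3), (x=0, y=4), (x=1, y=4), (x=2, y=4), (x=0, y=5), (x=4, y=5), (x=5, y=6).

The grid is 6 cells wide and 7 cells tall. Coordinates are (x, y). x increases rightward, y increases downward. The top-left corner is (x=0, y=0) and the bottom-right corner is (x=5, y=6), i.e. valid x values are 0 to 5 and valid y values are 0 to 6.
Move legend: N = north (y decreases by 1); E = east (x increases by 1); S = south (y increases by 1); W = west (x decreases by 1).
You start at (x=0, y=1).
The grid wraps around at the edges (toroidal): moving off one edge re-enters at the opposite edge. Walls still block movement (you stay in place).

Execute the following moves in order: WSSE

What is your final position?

Answer: Final position: (x=0, y=3)

Derivation:
Start: (x=0, y=1)
  W (west): (x=0, y=1) -> (x=5, y=1)
  S (south): (x=5, y=1) -> (x=5, y=2)
  S (south): (x=5, y=2) -> (x=5, y=3)
  E (east): (x=5, y=3) -> (x=0, y=3)
Final: (x=0, y=3)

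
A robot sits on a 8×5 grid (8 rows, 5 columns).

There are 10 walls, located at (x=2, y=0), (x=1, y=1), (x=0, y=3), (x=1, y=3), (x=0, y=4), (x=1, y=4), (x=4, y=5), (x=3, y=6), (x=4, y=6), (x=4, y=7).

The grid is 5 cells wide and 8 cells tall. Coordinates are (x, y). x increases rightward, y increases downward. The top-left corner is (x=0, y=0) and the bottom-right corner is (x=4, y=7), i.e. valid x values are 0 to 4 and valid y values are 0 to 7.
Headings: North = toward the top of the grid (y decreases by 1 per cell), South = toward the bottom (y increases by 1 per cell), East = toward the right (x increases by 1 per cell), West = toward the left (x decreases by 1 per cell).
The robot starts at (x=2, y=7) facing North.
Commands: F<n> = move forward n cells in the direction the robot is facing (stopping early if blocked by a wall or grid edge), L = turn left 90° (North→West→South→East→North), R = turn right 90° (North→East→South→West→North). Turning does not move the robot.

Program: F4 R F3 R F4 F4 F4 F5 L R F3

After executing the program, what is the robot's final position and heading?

Answer: Final position: (x=4, y=4), facing South

Derivation:
Start: (x=2, y=7), facing North
  F4: move forward 4, now at (x=2, y=3)
  R: turn right, now facing East
  F3: move forward 2/3 (blocked), now at (x=4, y=3)
  R: turn right, now facing South
  F4: move forward 1/4 (blocked), now at (x=4, y=4)
  F4: move forward 0/4 (blocked), now at (x=4, y=4)
  F4: move forward 0/4 (blocked), now at (x=4, y=4)
  F5: move forward 0/5 (blocked), now at (x=4, y=4)
  L: turn left, now facing East
  R: turn right, now facing South
  F3: move forward 0/3 (blocked), now at (x=4, y=4)
Final: (x=4, y=4), facing South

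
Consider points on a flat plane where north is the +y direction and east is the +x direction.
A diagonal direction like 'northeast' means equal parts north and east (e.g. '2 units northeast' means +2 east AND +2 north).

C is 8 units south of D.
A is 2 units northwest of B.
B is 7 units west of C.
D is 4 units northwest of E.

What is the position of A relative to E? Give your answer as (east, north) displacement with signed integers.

Answer: A is at (east=-13, north=-2) relative to E.

Derivation:
Place E at the origin (east=0, north=0).
  D is 4 units northwest of E: delta (east=-4, north=+4); D at (east=-4, north=4).
  C is 8 units south of D: delta (east=+0, north=-8); C at (east=-4, north=-4).
  B is 7 units west of C: delta (east=-7, north=+0); B at (east=-11, north=-4).
  A is 2 units northwest of B: delta (east=-2, north=+2); A at (east=-13, north=-2).
Therefore A relative to E: (east=-13, north=-2).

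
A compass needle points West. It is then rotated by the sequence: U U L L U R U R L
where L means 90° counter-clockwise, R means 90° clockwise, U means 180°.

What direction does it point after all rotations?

Answer: Final heading: South

Derivation:
Start: West
  U (U-turn (180°)) -> East
  U (U-turn (180°)) -> West
  L (left (90° counter-clockwise)) -> South
  L (left (90° counter-clockwise)) -> East
  U (U-turn (180°)) -> West
  R (right (90° clockwise)) -> North
  U (U-turn (180°)) -> South
  R (right (90° clockwise)) -> West
  L (left (90° counter-clockwise)) -> South
Final: South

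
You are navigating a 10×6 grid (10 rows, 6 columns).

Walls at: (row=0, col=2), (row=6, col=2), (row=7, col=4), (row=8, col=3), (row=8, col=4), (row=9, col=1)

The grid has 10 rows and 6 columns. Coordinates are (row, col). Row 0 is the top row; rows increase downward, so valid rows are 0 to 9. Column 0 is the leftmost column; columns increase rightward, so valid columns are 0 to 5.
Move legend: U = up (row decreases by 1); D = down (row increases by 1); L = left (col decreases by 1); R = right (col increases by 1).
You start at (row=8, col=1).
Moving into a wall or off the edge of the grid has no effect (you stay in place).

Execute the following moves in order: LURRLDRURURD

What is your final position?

Start: (row=8, col=1)
  L (left): (row=8, col=1) -> (row=8, col=0)
  U (up): (row=8, col=0) -> (row=7, col=0)
  R (right): (row=7, col=0) -> (row=7, col=1)
  R (right): (row=7, col=1) -> (row=7, col=2)
  L (left): (row=7, col=2) -> (row=7, col=1)
  D (down): (row=7, col=1) -> (row=8, col=1)
  R (right): (row=8, col=1) -> (row=8, col=2)
  U (up): (row=8, col=2) -> (row=7, col=2)
  R (right): (row=7, col=2) -> (row=7, col=3)
  U (up): (row=7, col=3) -> (row=6, col=3)
  R (right): (row=6, col=3) -> (row=6, col=4)
  D (down): blocked, stay at (row=6, col=4)
Final: (row=6, col=4)

Answer: Final position: (row=6, col=4)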